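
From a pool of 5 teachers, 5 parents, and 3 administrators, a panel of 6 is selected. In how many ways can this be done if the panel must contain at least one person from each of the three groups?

With no constraint there are C(13,6) = 1716 possible selections.
Subtract selections that omit an entire group: no teachers → C(8,6) = 28; no parents → C(8,6) = 28; no administrators → C(10,6) = 210.
Add back selections omitting two groups (i.e. drawn from a single group): C(5,6) + C(5,6) + C(3,6) = 0.
By inclusion–exclusion: 1716 − 266 + 0 = 1450.

1450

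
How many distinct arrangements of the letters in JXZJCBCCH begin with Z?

Fix Z in the first position and arrange the remaining 8 letters.
Those 8 letters have C appearing 3 times and J appearing twice, giving (8)!/(3!·2!) = 3360.

3360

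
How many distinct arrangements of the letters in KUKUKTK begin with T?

Fix T in the first position and arrange the remaining 6 letters.
Those 6 letters have K appearing 4 times and U appearing twice, giving (6)!/(4!·2!) = 15.

15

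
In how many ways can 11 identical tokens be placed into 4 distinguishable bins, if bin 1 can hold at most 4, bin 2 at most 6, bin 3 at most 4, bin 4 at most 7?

145

Ignoring the caps, the number of non-negative solutions to x_1+…+x_4 = 11 is C(14,3) = 364.
Subtract solutions that violate a single cap (substitute x_i' = x_i − (cap_i+1)): x_1 ≥ 5 gives C(9,3) = 84; x_2 ≥ 7 gives C(7,3) = 35; x_3 ≥ 5 gives C(9,3) = 84; x_4 ≥ 8 gives C(6,3) = 20. Together 223.
Add back pairs where two caps are both exceeded: 0 + 4 + 0 + 0 + 0 + 0 = 4.
By inclusion–exclusion the count is 364 − 223 + 4 = 145.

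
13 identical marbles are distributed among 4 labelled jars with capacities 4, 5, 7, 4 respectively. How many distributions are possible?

Without the upper bounds there are C(16,3) = 560 ways to split 13 among 4 jars.
Subtract solutions that violate a single cap (substitute x_i' = x_i − (cap_i+1)): x_1 ≥ 5 gives C(11,3) = 165; x_2 ≥ 6 gives C(10,3) = 120; x_3 ≥ 8 gives C(8,3) = 56; x_4 ≥ 5 gives C(11,3) = 165. Together 506.
Add back pairs where two caps are both exceeded: 10 + 1 + 20 + 0 + 10 + 1 = 42.
By inclusion–exclusion the count is 560 − 506 + 42 = 96.

96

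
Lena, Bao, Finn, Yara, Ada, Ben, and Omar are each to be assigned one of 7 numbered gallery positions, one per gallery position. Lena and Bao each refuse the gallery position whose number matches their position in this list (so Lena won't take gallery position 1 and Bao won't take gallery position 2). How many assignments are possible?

Let Aᵢ (for i ∈ {1, 2}) be the placements that put person i in their forbidden gallery position. Any j of these fix j positions, leaving (7−j)! ways to fill the rest, and there are C(2,j) ways to pick which j.
By inclusion–exclusion, the number of valid placements is Σ_{j=0}^{2} (−1)^j C(2,j)·(7−j)!.
Computing: 5040 − 1440 + 120 = 3720.

3720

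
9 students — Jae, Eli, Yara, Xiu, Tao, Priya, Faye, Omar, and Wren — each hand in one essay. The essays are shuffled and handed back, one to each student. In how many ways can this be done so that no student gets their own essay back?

This is the derangement count D_9: permutations of 9 items with no fixed point.
By inclusion–exclusion this is Σ_{j=0}^{9} (−1)^j C(9,j)·(9−j)!.
Computing: 362880 − 362880 + 181440 − 60480 + 15120 − 3024 + 504 − 72 + 9 − 1 = 133496.

133496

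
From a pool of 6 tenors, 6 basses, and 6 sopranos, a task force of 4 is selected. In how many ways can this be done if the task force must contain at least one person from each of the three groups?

1620

Unrestricted: C(18,4) = 3060 ways to pick any 4 of the 18.
Subtract selections that omit an entire group: no tenors → C(12,4) = 495; no basses → C(12,4) = 495; no sopranos → C(12,4) = 495.
Add back selections omitting two groups (i.e. drawn from a single group): C(6,4) + C(6,4) + C(6,4) = 45.
By inclusion–exclusion: 3060 − 1485 + 45 = 1620.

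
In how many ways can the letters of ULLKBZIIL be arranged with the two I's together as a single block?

6720

Treat the 2 copies of I as a single block. The multiset to arrange is then {II, B, K, L, L, L, U, Z}, 8 items in all.
That gives (8)!/(3!) = 6720 arrangements.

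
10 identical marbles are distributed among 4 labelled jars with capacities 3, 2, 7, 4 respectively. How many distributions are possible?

Ignoring the caps, the number of non-negative solutions to x_1+…+x_4 = 10 is C(13,3) = 286.
Subtract solutions that violate a single cap (substitute x_i' = x_i − (cap_i+1)): x_1 ≥ 4 gives C(9,3) = 84; x_2 ≥ 3 gives C(10,3) = 120; x_3 ≥ 8 gives C(5,3) = 10; x_4 ≥ 5 gives C(8,3) = 56. Together 270.
Add back pairs where two caps are both exceeded: 20 + 0 + 4 + 0 + 10 + 0 = 34.
By inclusion–exclusion the count is 286 − 270 + 34 = 50.

50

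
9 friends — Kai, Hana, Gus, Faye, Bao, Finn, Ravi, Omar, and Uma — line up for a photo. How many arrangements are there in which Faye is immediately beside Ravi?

Treat {Faye, Ravi} as a single unit. There are 8 units to order, and the pair itself can be ordered 2 ways.
So the count is 2·(8)! = 80640.

80640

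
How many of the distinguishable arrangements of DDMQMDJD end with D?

420

Fix D in the last position and arrange the remaining 7 letters.
Those 7 letters have D appearing 3 times and M appearing twice, giving (7)!/(3!·2!) = 420.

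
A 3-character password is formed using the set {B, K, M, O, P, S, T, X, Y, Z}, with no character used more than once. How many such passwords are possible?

This is a permutation of 3 out of 10: P(10,3) = 10!/7!.
That product is 10 × 9 × 8 = 720.

720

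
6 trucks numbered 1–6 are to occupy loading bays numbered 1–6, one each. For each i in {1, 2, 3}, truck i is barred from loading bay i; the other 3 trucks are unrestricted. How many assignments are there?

426

Let Aᵢ (for i ∈ {1, 2, 3}) be the placements that put truck i in its forbidden loading bay. Any j of these fix j positions, leaving (6−j)! ways to fill the rest, and there are C(3,j) ways to pick which j.
By inclusion–exclusion, the number of valid placements is Σ_{j=0}^{3} (−1)^j C(3,j)·(6−j)!.
Computing: 720 − 360 + 72 − 6 = 426.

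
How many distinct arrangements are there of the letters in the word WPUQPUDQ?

5040

The 8 letters of WPUQPUDQ have repeats: P appearing twice, Q appearing twice, and U appearing twice.
Dividing 8! = 40320 by 2!·2!·2! = 8 for the repeated letters gives 5040.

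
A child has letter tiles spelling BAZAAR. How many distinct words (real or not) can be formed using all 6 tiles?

120

BAZAAR has 6 letters with A appearing 3 times.
So there are 6! / (3!) = 120 distinguishable arrangements.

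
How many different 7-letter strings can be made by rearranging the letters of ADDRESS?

Letter multiplicities in ADDRESS: A×1, D×2, E×1, R×1, S×2.
So there are 7! / (2!·2!) = 1260 distinguishable arrangements.

1260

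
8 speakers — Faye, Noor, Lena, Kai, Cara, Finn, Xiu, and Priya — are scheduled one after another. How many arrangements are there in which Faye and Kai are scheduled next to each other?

Glue Faye and Kai into one block (2 internal orders), leaving 7 units to arrange in a row.
So the count is 2·(7)! = 10080.

10080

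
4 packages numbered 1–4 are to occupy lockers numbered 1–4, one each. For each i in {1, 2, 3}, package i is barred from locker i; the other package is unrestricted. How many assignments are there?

Let Aᵢ (for i ∈ {1, 2, 3}) be the placements that put package i in its forbidden locker. Any j of these fix j positions, leaving (4−j)! ways to fill the rest, and there are C(3,j) ways to pick which j.
By inclusion–exclusion, the number of valid placements is Σ_{j=0}^{3} (−1)^j C(3,j)·(4−j)!.
Computing: 24 − 18 + 6 − 1 = 11.

11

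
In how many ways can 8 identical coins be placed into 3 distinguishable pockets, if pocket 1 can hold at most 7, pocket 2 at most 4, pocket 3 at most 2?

By stars and bars, unrestricted non-negative solutions to x_1+…+x_3 = 8 number C(8+2,2) = 45.
Subtract solutions that violate a single cap (substitute x_i' = x_i − (cap_i+1)): x_1 ≥ 8 gives C(2,2) = 1; x_2 ≥ 5 gives C(5,2) = 10; x_3 ≥ 3 gives C(7,2) = 21. Together 32.
Add back pairs where two caps are both exceeded: 0 + 0 + 1 = 1.
By inclusion–exclusion the count is 45 − 32 + 1 = 14.

14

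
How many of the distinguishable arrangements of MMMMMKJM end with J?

7

Fix J in the last position and arrange the remaining 7 letters.
Those 7 letters have M appearing 6 times, giving (7)!/(6!) = 7.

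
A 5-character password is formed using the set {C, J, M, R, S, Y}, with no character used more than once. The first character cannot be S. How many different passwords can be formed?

The first character has 6−1 = 5 choices (anything except S).
The remaining 4 characters are filled from the other 5 symbols without repetition: 5 × 4 × 3 × 2 = 120.
Total: 5 × 120 = 600.

600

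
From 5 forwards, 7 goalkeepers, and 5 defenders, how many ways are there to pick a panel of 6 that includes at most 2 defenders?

Split by how many defenders are chosen (0 through 2).
Sum: C(5,0)·C(12,6) + C(5,1)·C(12,5) + C(5,2)·C(12,4) = 924 + 3960 + 4950 = 9834.

9834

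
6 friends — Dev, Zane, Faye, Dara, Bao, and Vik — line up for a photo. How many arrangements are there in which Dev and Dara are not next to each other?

480

There are 6! = 720 arrangements in all. If Dev and Dara are adjacent, merging them into one block gives 2·(5)! = 240 arrangements.
Complementary counting: 720 − 240 = 480.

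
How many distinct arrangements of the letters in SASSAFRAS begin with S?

With the first slot taken by S, it remains to arrange the other 8 letters (ASSAFRAS).
Those 8 letters have A appearing 3 times and S appearing 3 times, giving (8)!/(3!·3!) = 1120.

1120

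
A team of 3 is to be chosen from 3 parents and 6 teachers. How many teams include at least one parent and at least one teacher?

63

Unrestricted: C(9,3) = 84 ways to pick any 3 of the 9.
Selections missing a whole group: no parents → C(6,3) = 20; no teachers → C(3,3) = 1.
Both groups omitted at once is impossible, so 84 − 21 = 63.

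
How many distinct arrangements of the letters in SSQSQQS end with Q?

Fix Q in the last position and arrange the remaining 6 letters.
Those 6 letters have Q appearing twice and S appearing 4 times, giving (6)!/(4!·2!) = 15.

15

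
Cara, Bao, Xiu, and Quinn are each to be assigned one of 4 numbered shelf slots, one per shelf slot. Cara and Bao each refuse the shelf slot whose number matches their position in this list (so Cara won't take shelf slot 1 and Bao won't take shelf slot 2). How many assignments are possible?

Let Aᵢ (for i ∈ {1, 2}) be the placements that put person i in their forbidden shelf slot. Any j of these fix j positions, leaving (4−j)! ways to fill the rest, and there are C(2,j) ways to pick which j.
By inclusion–exclusion, the number of valid placements is Σ_{j=0}^{2} (−1)^j C(2,j)·(4−j)!.
Computing: 24 − 12 + 2 = 14.

14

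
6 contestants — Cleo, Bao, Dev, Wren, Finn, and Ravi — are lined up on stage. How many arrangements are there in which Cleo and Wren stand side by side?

Place the 4 others and the Cleo-Wren pair as 5 objects in a line; the pair has 2 internal arrangements.
That gives 2 × 5! = 2 × 120 = 240.

240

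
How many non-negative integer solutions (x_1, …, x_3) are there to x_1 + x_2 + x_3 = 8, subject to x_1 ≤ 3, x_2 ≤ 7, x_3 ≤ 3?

15

By stars and bars, unrestricted non-negative solutions to x_1+…+x_3 = 8 number C(8+2,2) = 45.
Subtract solutions that violate a single cap (substitute x_i' = x_i − (cap_i+1)): x_1 ≥ 4 gives C(6,2) = 15; x_2 ≥ 8 gives C(2,2) = 1; x_3 ≥ 4 gives C(6,2) = 15. Together 31.
Add back pairs where two caps are both exceeded: 0 + 1 + 0 = 1.
By inclusion–exclusion the count is 45 − 31 + 1 = 15.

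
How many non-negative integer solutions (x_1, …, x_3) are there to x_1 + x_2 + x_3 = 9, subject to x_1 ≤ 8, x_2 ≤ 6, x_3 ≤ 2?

By stars and bars, unrestricted non-negative solutions to x_1+…+x_3 = 9 number C(9+2,2) = 55.
Subtract solutions that violate a single cap (substitute x_i' = x_i − (cap_i+1)): x_1 ≥ 9 gives C(2,2) = 1; x_2 ≥ 7 gives C(4,2) = 6; x_3 ≥ 3 gives C(8,2) = 28. Together 35.
No two caps can be exceeded simultaneously, so the pair terms are all 0.
By inclusion–exclusion the count is 55 − 35 + 0 = 20.

20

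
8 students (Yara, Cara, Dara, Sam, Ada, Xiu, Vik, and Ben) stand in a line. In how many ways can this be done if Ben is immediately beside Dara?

Treat {Ben, Dara} as a single unit. There are 7 units to order, and the pair itself can be ordered 2 ways.
So the count is 2·(7)! = 10080.

10080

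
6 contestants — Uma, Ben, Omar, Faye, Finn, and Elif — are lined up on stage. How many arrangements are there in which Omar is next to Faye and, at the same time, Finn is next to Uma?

96

Treat {Omar,Faye} as one block (2 orders) and {Finn,Uma} as another (2 orders).
That leaves 4 units to arrange: 2 × 2 × 4! = 4 × 24 = 96.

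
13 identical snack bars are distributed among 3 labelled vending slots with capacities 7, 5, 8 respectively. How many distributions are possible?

Ignoring the caps, the number of non-negative solutions to x_1+…+x_3 = 13 is C(15,2) = 105.
Subtract solutions that violate a single cap (substitute x_i' = x_i − (cap_i+1)): x_1 ≥ 8 gives C(7,2) = 21; x_2 ≥ 6 gives C(9,2) = 36; x_3 ≥ 9 gives C(6,2) = 15. Together 72.
No two caps can be exceeded simultaneously, so the pair terms are all 0.
By inclusion–exclusion the count is 105 − 72 + 0 = 33.

33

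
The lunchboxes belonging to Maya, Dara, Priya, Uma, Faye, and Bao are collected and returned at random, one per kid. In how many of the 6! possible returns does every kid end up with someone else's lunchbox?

This is the derangement count D_6: permutations of 6 items with no fixed point.
By inclusion–exclusion this is Σ_{j=0}^{6} (−1)^j C(6,j)·(6−j)!.
Computing: 720 − 720 + 360 − 120 + 30 − 6 + 1 = 265.

265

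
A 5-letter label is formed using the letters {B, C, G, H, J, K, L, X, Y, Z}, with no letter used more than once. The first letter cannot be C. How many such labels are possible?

The first letter has 10−1 = 9 choices (anything except C).
The remaining 4 letters are filled from the other 9 symbols without repetition: 9 × 8 × 7 × 6 = 3024.
Total: 9 × 3024 = 27216.

27216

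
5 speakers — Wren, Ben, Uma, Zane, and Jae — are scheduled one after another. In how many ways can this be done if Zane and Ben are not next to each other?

72

Of the 5! = 120 arrangements, those with Zane and Ben adjacent number 2 × 4! = 48 (treat the pair as a block with 2 internal orders).
Complementary counting: 120 − 48 = 72.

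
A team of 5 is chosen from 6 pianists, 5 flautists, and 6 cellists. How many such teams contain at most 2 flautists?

Split by how many flautists are chosen (0 through 2).
Sum: C(5,0)·C(12,5) + C(5,1)·C(12,4) + C(5,2)·C(12,3) = 792 + 2475 + 2200 = 5467.

5467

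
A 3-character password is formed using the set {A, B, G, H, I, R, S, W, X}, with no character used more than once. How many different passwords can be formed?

With no repetition, fill the 3 characters in order: 9 choices, then 8, down to 7.
That product is 9 × 8 × 7 = 504.

504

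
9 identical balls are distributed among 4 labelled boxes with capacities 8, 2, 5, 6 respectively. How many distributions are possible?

Ignoring the caps, the number of non-negative solutions to x_1+…+x_4 = 9 is C(12,3) = 220.
Subtract solutions that violate a single cap (substitute x_i' = x_i − (cap_i+1)): x_1 ≥ 9 gives C(3,3) = 1; x_2 ≥ 3 gives C(9,3) = 84; x_3 ≥ 6 gives C(6,3) = 20; x_4 ≥ 7 gives C(5,3) = 10. Together 115.
Add back pairs where two caps are both exceeded: 0 + 0 + 0 + 1 + 0 + 0 = 1.
By inclusion–exclusion the count is 220 − 115 + 1 = 106.

106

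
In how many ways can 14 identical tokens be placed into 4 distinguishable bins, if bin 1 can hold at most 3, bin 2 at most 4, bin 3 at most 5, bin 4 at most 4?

By stars and bars, unrestricted non-negative solutions to x_1+…+x_4 = 14 number C(14+3,3) = 680.
Subtract solutions that violate a single cap (substitute x_i' = x_i − (cap_i+1)): x_1 ≥ 4 gives C(13,3) = 286; x_2 ≥ 5 gives C(12,3) = 220; x_3 ≥ 6 gives C(11,3) = 165; x_4 ≥ 5 gives C(12,3) = 220. Together 891.
Add back pairs where two caps are both exceeded: 56 + 35 + 56 + 20 + 35 + 20 = 222.
Subtract triples: 0 + 1 + 0 + 0 = 1.
By inclusion–exclusion the count is 680 − 891 + 222 − 1 = 10.

10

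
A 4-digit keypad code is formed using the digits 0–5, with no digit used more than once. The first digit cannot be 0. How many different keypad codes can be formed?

The first digit has 6−1 = 5 choices (anything except 0).
The remaining 3 digits are filled from the other 5 symbols without repetition: 5 × 4 × 3 = 60.
Total: 5 × 60 = 300.

300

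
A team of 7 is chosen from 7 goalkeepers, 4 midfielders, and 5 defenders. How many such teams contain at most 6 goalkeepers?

11439

Split by how many goalkeepers are chosen (0 through 6).
Sum: C(7,0)·C(9,7) + C(7,1)·C(9,6) + C(7,2)·C(9,5) + C(7,3)·C(9,4) + C(7,4)·C(9,3) + C(7,5)·C(9,2) + C(7,6)·C(9,1) = 36 + 588 + 2646 + 4410 + 2940 + 756 + 63 = 11439.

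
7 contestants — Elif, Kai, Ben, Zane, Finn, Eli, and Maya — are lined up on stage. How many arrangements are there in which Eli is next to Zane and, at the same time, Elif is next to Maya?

Treat {Eli,Zane} as one block (2 orders) and {Elif,Maya} as another (2 orders).
That leaves 5 units to arrange: 2 × 2 × 5! = 4 × 120 = 480.

480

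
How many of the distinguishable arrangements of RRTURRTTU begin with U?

With the first slot taken by U, it remains to arrange the other 8 letters (RRTRRTTU).
Those 8 letters have R appearing 4 times and T appearing 3 times, giving (8)!/(4!·3!) = 280.

280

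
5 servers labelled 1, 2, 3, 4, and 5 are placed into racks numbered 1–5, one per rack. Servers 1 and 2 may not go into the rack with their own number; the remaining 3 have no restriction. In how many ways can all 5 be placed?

78

Let Aᵢ (for i ∈ {1, 2}) be the placements that put server i in its forbidden rack. Any j of these fix j positions, leaving (5−j)! ways to fill the rest, and there are C(2,j) ways to pick which j.
By inclusion–exclusion, the number of valid placements is Σ_{j=0}^{2} (−1)^j C(2,j)·(5−j)!.
Computing: 120 − 48 + 6 = 78.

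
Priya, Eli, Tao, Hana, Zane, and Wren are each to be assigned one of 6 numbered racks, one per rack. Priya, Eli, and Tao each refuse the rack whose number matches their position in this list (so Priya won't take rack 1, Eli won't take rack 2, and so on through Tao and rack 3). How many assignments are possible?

426

Let Aᵢ (for i ∈ {1, 2, 3}) be the placements that put person i in their forbidden rack. Any j of these fix j positions, leaving (6−j)! ways to fill the rest, and there are C(3,j) ways to pick which j.
By inclusion–exclusion, the number of valid placements is Σ_{j=0}^{3} (−1)^j C(3,j)·(6−j)!.
Computing: 720 − 360 + 72 − 6 = 426.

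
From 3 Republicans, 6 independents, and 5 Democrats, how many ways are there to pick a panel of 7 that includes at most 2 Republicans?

3102

Split by how many Republicans are chosen (0 through 2).
Sum: C(3,0)·C(11,7) + C(3,1)·C(11,6) + C(3,2)·C(11,5) = 330 + 1386 + 1386 = 3102.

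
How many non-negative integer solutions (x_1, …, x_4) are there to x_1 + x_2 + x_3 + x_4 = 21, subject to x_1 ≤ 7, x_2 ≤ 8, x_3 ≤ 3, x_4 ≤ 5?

10

Without the upper bounds there are C(24,3) = 2024 ways to split 21 among 4 variables.
Subtract solutions that violate a single cap (substitute x_i' = x_i − (cap_i+1)): x_1 ≥ 8 gives C(16,3) = 560; x_2 ≥ 9 gives C(15,3) = 455; x_3 ≥ 4 gives C(20,3) = 1140; x_4 ≥ 6 gives C(18,3) = 816. Together 2971.
Add back pairs where two caps are both exceeded: 35 + 220 + 120 + 165 + 84 + 364 = 988.
Subtract triples: 1 + 0 + 20 + 10 = 31.
By inclusion–exclusion the count is 2024 − 2971 + 988 − 31 = 10.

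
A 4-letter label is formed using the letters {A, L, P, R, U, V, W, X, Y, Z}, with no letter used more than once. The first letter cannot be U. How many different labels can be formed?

The first letter has 10−1 = 9 choices (anything except U).
The remaining 3 letters are filled from the other 9 symbols without repetition: 9 × 8 × 7 = 504.
Total: 9 × 504 = 4536.

4536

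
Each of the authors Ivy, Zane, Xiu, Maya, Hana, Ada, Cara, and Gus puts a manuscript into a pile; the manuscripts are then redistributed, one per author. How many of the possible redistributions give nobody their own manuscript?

14833

Let Aᵢ be the assignments in which author i gets their own manuscript. We want the size of the complement of A₁∪…∪A_8.
By inclusion–exclusion this is Σ_{j=0}^{8} (−1)^j C(8,j)·(8−j)!.
Computing: 40320 − 40320 + 20160 − 6720 + 1680 − 336 + 56 − 8 + 1 = 14833.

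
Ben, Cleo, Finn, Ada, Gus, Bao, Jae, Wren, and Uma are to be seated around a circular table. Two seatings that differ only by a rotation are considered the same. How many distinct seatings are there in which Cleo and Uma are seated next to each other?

10080

Glue Cleo and Uma into a block (2 internal orders). Seating 8 units around a circle gives (7)! arrangements.
So 2 × (7)! = 2 × 5040 = 10080.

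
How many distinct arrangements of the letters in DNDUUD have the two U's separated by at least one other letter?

There are 6!/(3!·2!) = 60 arrangements of DNDUUD in total.
Arrangements with the U's together: treat UU as one letter, giving (5)!/(3!) = 20.
Subtracting, 60 − 20 = 40 arrangements keep the U's apart.

40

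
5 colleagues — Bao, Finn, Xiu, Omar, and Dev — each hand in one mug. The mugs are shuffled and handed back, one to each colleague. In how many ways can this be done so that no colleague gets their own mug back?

44

Let Aᵢ be the assignments in which colleague i gets their own mug. We want the size of the complement of A₁∪…∪A_5.
By inclusion–exclusion this is Σ_{j=0}^{5} (−1)^j C(5,j)·(5−j)!.
Computing: 120 − 120 + 60 − 20 + 5 − 1 = 44.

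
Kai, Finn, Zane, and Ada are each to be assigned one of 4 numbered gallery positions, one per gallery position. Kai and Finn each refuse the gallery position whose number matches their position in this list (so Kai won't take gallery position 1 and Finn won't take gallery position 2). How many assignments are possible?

Let Aᵢ (for i ∈ {1, 2}) be the placements that put person i in their forbidden gallery position. Any j of these fix j positions, leaving (4−j)! ways to fill the rest, and there are C(2,j) ways to pick which j.
By inclusion–exclusion, the number of valid placements is Σ_{j=0}^{2} (−1)^j C(2,j)·(4−j)!.
Computing: 24 − 12 + 2 = 14.

14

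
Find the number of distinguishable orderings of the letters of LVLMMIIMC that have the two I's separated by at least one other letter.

11760

Total arrangements of LVLMMIIMC: 9!/(3!·2!·2!) = 15120.
If the two I's are adjacent, glue them into one block, leaving 8 items to arrange: (8)!/(3!·2!) = 3360 ways.
Hence 15120 − 3360 = 11760.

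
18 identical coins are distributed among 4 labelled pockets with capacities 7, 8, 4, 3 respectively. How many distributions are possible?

Without the upper bounds there are C(21,3) = 1330 ways to split 18 among 4 pockets.
Subtract solutions that violate a single cap (substitute x_i' = x_i − (cap_i+1)): x_1 ≥ 8 gives C(13,3) = 286; x_2 ≥ 9 gives C(12,3) = 220; x_3 ≥ 5 gives C(16,3) = 560; x_4 ≥ 4 gives C(17,3) = 680. Together 1746.
Add back pairs where two caps are both exceeded: 4 + 56 + 84 + 35 + 56 + 220 = 455.
Subtract triples: 0 + 0 + 4 + 1 = 5.
By inclusion–exclusion the count is 1330 − 1746 + 455 − 5 = 34.

34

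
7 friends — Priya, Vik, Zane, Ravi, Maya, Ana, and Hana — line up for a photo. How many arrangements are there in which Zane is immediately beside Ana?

1440

Glue Zane and Ana into one block (2 internal orders), leaving 6 units to arrange in a row.
That gives 2 × 6! = 2 × 720 = 1440.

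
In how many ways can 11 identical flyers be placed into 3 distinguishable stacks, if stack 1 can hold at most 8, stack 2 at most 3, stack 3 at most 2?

Ignoring the caps, the number of non-negative solutions to x_1+…+x_3 = 11 is C(13,2) = 78.
Subtract solutions that violate a single cap (substitute x_i' = x_i − (cap_i+1)): x_1 ≥ 9 gives C(4,2) = 6; x_2 ≥ 4 gives C(9,2) = 36; x_3 ≥ 3 gives C(10,2) = 45. Together 87.
Add back pairs where two caps are both exceeded: 0 + 0 + 15 = 15.
By inclusion–exclusion the count is 78 − 87 + 15 = 6.

6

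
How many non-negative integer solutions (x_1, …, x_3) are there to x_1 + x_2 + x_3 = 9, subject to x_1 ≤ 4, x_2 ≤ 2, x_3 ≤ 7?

By stars and bars, unrestricted non-negative solutions to x_1+…+x_3 = 9 number C(9+2,2) = 55.
Subtract solutions that violate a single cap (substitute x_i' = x_i − (cap_i+1)): x_1 ≥ 5 gives C(6,2) = 15; x_2 ≥ 3 gives C(8,2) = 28; x_3 ≥ 8 gives C(3,2) = 3. Together 46.
Add back pairs where two caps are both exceeded: 3 + 0 + 0 = 3.
By inclusion–exclusion the count is 55 − 46 + 3 = 12.

12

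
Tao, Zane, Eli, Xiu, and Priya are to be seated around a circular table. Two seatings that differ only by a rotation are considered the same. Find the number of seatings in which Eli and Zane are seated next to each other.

12

Glue Eli and Zane into a block (2 internal orders). Seating 4 units around a circle gives (3)! arrangements.
So 2 × (3)! = 2 × 6 = 12.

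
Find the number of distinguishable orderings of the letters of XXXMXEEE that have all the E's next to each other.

Treat the 3 copies of E as a single block. The multiset to arrange is then {EEE, M, X, X, X, X}, 6 items in all.
That gives (6)!/(4!) = 30 arrangements.

30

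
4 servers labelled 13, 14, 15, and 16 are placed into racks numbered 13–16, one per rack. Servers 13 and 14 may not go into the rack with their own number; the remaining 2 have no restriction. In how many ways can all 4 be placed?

14

Let Aᵢ (for i ∈ {13, 14}) be the placements that put server i in its forbidden rack. Any j of these fix j positions, leaving (4−j)! ways to fill the rest, and there are C(2,j) ways to pick which j.
By inclusion–exclusion, the number of valid placements is Σ_{j=0}^{2} (−1)^j C(2,j)·(4−j)!.
Computing: 24 − 12 + 2 = 14.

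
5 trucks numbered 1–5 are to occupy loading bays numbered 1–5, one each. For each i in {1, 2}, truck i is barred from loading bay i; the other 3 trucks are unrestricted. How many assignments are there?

78

Let Aᵢ (for i ∈ {1, 2}) be the placements that put truck i in its forbidden loading bay. Any j of these fix j positions, leaving (5−j)! ways to fill the rest, and there are C(2,j) ways to pick which j.
By inclusion–exclusion, the number of valid placements is Σ_{j=0}^{2} (−1)^j C(2,j)·(5−j)!.
Computing: 120 − 48 + 6 = 78.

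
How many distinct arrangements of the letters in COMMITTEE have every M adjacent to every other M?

Treat the 2 copies of M as a single block. The multiset to arrange is then {MM, C, E, E, I, O, T, T}, 8 items in all.
That gives (8)!/(2!·2!) = 10080 arrangements.

10080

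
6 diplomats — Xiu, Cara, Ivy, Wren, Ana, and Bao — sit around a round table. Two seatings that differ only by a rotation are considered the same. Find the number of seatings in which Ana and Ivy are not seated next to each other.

Without the restriction there are (5)! = 120 seatings.
Seatings with Ana beside Ivy: treat them as a block with 2 internal orders, giving 2 × (4)! = 48.
Subtracting, 120 − 48 = 72.

72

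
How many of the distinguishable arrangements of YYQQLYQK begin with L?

With the first slot taken by L, it remains to arrange the other 7 letters (YYQQYQK).
Those 7 letters have Q appearing 3 times and Y appearing 3 times, giving (7)!/(3!·3!) = 140.

140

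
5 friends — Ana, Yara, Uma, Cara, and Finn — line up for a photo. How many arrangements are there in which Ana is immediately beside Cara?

48

Place the 3 others and the Ana-Cara pair as 4 objects in a line; the pair has 2 internal arrangements.
That gives 2 × 4! = 2 × 24 = 48.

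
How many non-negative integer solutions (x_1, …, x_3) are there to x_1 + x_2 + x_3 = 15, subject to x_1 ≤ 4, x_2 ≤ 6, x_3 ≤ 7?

6

Without the upper bounds there are C(17,2) = 136 ways to split 15 among 3 variables.
Subtract solutions that violate a single cap (substitute x_i' = x_i − (cap_i+1)): x_1 ≥ 5 gives C(12,2) = 66; x_2 ≥ 7 gives C(10,2) = 45; x_3 ≥ 8 gives C(9,2) = 36. Together 147.
Add back pairs where two caps are both exceeded: 10 + 6 + 1 = 17.
By inclusion–exclusion the count is 136 − 147 + 17 = 6.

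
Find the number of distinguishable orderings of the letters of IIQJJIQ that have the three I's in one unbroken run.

30

Treat the 3 copies of I as a single block. The multiset to arrange is then {III, J, J, Q, Q}, 5 items in all.
That gives (5)!/(2!·2!) = 30 arrangements.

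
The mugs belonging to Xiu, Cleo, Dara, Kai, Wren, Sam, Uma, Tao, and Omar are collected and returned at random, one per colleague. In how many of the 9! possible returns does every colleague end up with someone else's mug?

Let Aᵢ be the assignments in which colleague i gets their own mug. We want the size of the complement of A₁∪…∪A_9.
By inclusion–exclusion this is Σ_{j=0}^{9} (−1)^j C(9,j)·(9−j)!.
Computing: 362880 − 362880 + 181440 − 60480 + 15120 − 3024 + 504 − 72 + 9 − 1 = 133496.

133496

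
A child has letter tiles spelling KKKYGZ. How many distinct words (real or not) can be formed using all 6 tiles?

KKKYGZ has 6 letters with K appearing 3 times.
The number of distinct arrangements is 6!/(3!) = 720/6 = 120.

120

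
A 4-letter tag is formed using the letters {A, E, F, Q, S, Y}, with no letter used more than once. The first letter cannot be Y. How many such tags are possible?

The first letter has 6−1 = 5 choices (anything except Y).
The remaining 3 letters are filled from the other 5 symbols without repetition: 5 × 4 × 3 = 60.
Total: 5 × 60 = 300.

300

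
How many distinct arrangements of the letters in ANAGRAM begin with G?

120

Fix G in the first position and arrange the remaining 6 letters.
Those 6 letters have A appearing 3 times, giving (6)!/(3!) = 120.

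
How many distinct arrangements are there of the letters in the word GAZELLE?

Letter multiplicities in GAZELLE: A×1, E×2, G×1, L×2, Z×1.
The number of distinct arrangements is 7!/(2!·2!) = 5040/4 = 1260.

1260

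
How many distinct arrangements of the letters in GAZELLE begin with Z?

180

Fix Z in the first position and arrange the remaining 6 letters.
Those 6 letters have E appearing twice and L appearing twice, giving (6)!/(2!·2!) = 180.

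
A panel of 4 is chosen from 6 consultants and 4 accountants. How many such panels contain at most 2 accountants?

Split by how many accountants are chosen (0 through 2).
Sum: C(4,0)·C(6,4) + C(4,1)·C(6,3) + C(4,2)·C(6,2) = 15 + 80 + 90 = 185.

185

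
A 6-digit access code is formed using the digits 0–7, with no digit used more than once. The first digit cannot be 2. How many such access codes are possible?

The first digit has 8−1 = 7 choices (anything except 2).
The remaining 5 digits are filled from the other 7 symbols without repetition: 7 × 6 × 5 × 4 × 3 = 2520.
Total: 7 × 2520 = 17640.

17640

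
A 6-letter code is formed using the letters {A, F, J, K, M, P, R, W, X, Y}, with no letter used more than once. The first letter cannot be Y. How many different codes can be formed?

The first letter has 10−1 = 9 choices (anything except Y).
The remaining 5 letters are filled from the other 9 symbols without repetition: 9 × 8 × 7 × 6 × 5 = 15120.
Total: 9 × 15120 = 136080.

136080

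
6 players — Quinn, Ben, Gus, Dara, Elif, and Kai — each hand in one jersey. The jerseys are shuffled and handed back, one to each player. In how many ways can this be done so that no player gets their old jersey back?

Let Aᵢ be the assignments in which player i gets their old jersey. We want the size of the complement of A₁∪…∪A_6.
By inclusion–exclusion this is Σ_{j=0}^{6} (−1)^j C(6,j)·(6−j)!.
Computing: 720 − 720 + 360 − 120 + 30 − 6 + 1 = 265.

265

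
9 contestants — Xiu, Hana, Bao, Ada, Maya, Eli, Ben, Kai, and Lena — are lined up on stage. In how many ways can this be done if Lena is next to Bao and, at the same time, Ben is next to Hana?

Treat {Lena,Bao} as one block (2 orders) and {Ben,Hana} as another (2 orders).
That leaves 7 units to arrange: 2 × 2 × 7! = 4 × 5040 = 20160.

20160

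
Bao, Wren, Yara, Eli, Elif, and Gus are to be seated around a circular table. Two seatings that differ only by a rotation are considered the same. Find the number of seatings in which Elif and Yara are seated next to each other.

Glue Elif and Yara into a block (2 internal orders). Seating 5 units around a circle gives (4)! arrangements.
So 2 × (4)! = 2 × 24 = 48.

48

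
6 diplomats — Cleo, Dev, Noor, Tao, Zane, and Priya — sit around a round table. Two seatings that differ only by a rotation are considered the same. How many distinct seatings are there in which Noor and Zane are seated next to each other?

Treat {Noor, Zane} as one unit (2 internal orders) and seat the resulting 5 units around the table: (4)! circular arrangements.
So 2 × (4)! = 2 × 24 = 48.

48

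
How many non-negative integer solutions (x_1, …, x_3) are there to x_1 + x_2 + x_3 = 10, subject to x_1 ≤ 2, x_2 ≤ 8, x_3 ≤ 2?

By stars and bars, unrestricted non-negative solutions to x_1+…+x_3 = 10 number C(10+2,2) = 66.
Subtract solutions that violate a single cap (substitute x_i' = x_i − (cap_i+1)): x_1 ≥ 3 gives C(9,2) = 36; x_2 ≥ 9 gives C(3,2) = 3; x_3 ≥ 3 gives C(9,2) = 36. Together 75.
Add back pairs where two caps are both exceeded: 0 + 15 + 0 = 15.
By inclusion–exclusion the count is 66 − 75 + 15 = 6.

6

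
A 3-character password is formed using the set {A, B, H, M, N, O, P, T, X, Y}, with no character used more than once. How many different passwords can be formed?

720

With no repetition, fill the 3 characters in order: 10 choices, then 9, down to 8.
That product is 10 × 9 × 8 = 720.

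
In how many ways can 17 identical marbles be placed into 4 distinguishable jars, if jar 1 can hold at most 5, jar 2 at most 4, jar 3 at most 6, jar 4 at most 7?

55

By stars and bars, unrestricted non-negative solutions to x_1+…+x_4 = 17 number C(17+3,3) = 1140.
Subtract solutions that violate a single cap (substitute x_i' = x_i − (cap_i+1)): x_1 ≥ 6 gives C(14,3) = 364; x_2 ≥ 5 gives C(15,3) = 455; x_3 ≥ 7 gives C(13,3) = 286; x_4 ≥ 8 gives C(12,3) = 220. Together 1325.
Add back pairs where two caps are both exceeded: 84 + 35 + 20 + 56 + 35 + 10 = 240.
By inclusion–exclusion the count is 1140 − 1325 + 240 = 55.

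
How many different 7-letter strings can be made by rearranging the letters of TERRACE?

1260

TERRACE has 7 letters with E appearing twice and R appearing twice.
So there are 7! / (2!·2!) = 1260 distinguishable arrangements.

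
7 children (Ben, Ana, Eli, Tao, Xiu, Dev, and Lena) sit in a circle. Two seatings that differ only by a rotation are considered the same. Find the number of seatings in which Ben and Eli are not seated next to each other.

Without the restriction there are (6)! = 720 seatings.
Those with Ben next to Eli: fuse the pair into one unit and seat 6 units around a circle — 2·(5)! = 240.
Subtracting, 720 − 240 = 480.

480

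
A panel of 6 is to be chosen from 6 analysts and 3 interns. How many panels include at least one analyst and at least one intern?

Unrestricted: C(9,6) = 84 ways to pick any 6 of the 9.
Selections missing a whole group: no analysts → C(3,6) = 0; no interns → C(6,6) = 1.
Both groups omitted at once is impossible, so 84 − 1 = 83.

83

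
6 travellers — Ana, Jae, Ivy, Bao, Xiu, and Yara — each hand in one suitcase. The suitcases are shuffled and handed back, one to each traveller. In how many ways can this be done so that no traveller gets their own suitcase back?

Count assignments avoiding every fixed point. For any j of the 6 travellers fixed to their own suitcase, the other 6−j can be arranged in (6−j)! ways.
By inclusion–exclusion this is Σ_{j=0}^{6} (−1)^j C(6,j)·(6−j)!.
Computing: 720 − 720 + 360 − 120 + 30 − 6 + 1 = 265.

265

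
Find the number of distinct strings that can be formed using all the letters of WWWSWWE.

42

WWWSWWE has 7 letters with W appearing 5 times.
Dividing 7! = 5040 by 5! = 120 for the repeated letters gives 42.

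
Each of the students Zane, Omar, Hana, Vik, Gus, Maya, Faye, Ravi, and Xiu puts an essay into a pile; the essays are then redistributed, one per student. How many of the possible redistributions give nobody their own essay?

133496

This is the derangement count D_9: permutations of 9 items with no fixed point.
By inclusion–exclusion this is Σ_{j=0}^{9} (−1)^j C(9,j)·(9−j)!.
Computing: 362880 − 362880 + 181440 − 60480 + 15120 − 3024 + 504 − 72 + 9 − 1 = 133496.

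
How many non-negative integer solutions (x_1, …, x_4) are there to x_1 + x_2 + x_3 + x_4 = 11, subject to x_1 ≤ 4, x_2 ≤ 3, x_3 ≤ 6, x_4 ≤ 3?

47

Ignoring the caps, the number of non-negative solutions to x_1+…+x_4 = 11 is C(14,3) = 364.
Subtract solutions that violate a single cap (substitute x_i' = x_i − (cap_i+1)): x_1 ≥ 5 gives C(9,3) = 84; x_2 ≥ 4 gives C(10,3) = 120; x_3 ≥ 7 gives C(7,3) = 35; x_4 ≥ 4 gives C(10,3) = 120. Together 359.
Add back pairs where two caps are both exceeded: 10 + 0 + 10 + 1 + 20 + 1 = 42.
By inclusion–exclusion the count is 364 − 359 + 42 = 47.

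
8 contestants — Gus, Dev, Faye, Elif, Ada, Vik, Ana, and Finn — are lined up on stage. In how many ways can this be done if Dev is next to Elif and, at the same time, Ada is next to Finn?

Treat {Dev,Elif} as one block (2 orders) and {Ada,Finn} as another (2 orders).
That leaves 6 units to arrange: 2 × 2 × 6! = 4 × 720 = 2880.

2880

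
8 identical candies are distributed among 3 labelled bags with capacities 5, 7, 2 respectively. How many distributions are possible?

17

Without the upper bounds there are C(10,2) = 45 ways to split 8 among 3 bags.
Subtract solutions that violate a single cap (substitute x_i' = x_i − (cap_i+1)): x_1 ≥ 6 gives C(4,2) = 6; x_2 ≥ 8 gives C(2,2) = 1; x_3 ≥ 3 gives C(7,2) = 21. Together 28.
No two caps can be exceeded simultaneously, so the pair terms are all 0.
By inclusion–exclusion the count is 45 − 28 + 0 = 17.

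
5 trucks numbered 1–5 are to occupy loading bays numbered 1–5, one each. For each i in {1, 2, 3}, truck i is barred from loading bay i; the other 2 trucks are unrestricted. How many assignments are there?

Let Aᵢ (for i ∈ {1, 2, 3}) be the placements that put truck i in its forbidden loading bay. Any j of these fix j positions, leaving (5−j)! ways to fill the rest, and there are C(3,j) ways to pick which j.
By inclusion–exclusion, the number of valid placements is Σ_{j=0}^{3} (−1)^j C(3,j)·(5−j)!.
Computing: 120 − 72 + 18 − 2 = 64.

64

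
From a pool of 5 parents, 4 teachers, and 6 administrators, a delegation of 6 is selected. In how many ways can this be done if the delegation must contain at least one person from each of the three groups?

4250

Total 6-person selections from all 15: C(15,6) = 5005.
Selections missing a whole group: no parents → C(10,6) = 210; no teachers → C(11,6) = 462; no administrators → C(9,6) = 84.
Add back selections omitting two groups (i.e. drawn from a single group): C(5,6) + C(4,6) + C(6,6) = 1.
By inclusion–exclusion: 5005 − 756 + 1 = 4250.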